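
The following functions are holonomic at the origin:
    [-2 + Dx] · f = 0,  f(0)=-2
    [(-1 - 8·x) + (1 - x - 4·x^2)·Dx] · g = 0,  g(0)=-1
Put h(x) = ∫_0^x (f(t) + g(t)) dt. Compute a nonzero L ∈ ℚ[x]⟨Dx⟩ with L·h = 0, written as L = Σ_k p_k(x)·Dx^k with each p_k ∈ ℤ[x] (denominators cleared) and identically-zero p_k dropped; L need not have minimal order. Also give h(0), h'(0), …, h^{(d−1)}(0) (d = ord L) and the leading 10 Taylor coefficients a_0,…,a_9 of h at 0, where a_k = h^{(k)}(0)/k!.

f: a_k = -2, -4, -4, -8/3, -4/3, -8/15, -8/45, -16/315, -4/315, -8/2835, …
g: a_k = -1, -1, -5, -9, -29, -65, -181, -441, -1165, -2929, …
h₀=f+g: left-lcm gives L₀, ord ≤ 2.
∫: right-multiply L₀ by Dx.
L = (16 + 20·x + 240·x^2 + 128·x^3)·Dx + (-6 - 32·x - 124·x^2 + 32·x^3 + 64·x^4)·Dx^2 + (-1 + 11·x + 2·x^2 - 48·x^3 - 32·x^4)·Dx^3  (order 3).
h: a_k = 0, -3, -5/2, -3, -35/12, -91/15, -983/90, -8153/315, -138931/2520, -366979/2835, …
ICs: h(0) = 0, h′(0) = -3, h′′(0) = -5.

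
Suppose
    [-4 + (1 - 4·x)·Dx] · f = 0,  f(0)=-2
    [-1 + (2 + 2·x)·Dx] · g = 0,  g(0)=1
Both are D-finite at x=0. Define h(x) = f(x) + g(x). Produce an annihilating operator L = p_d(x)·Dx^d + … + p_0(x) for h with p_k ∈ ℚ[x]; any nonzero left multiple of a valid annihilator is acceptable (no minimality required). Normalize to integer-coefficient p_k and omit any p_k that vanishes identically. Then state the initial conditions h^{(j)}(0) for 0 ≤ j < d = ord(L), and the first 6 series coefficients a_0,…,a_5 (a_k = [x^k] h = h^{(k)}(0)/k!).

f: a_k = -2, -8, -32, -128, -512, -2048, …
g: a_k = 1, 1/2, -1/8, 1/16, -5/128, 7/256, …
f+g: L₀ = lclm(L_f,L_g), ord ≤ 1+1.
L = (-68 - 48·x) + (129 + 248·x + 144·x^2)·Dx + (-14 + 18·x + 128·x^2 + 96·x^3)·Dx^2  (order 2).
h: a_k = -1, -15/2, -257/8, -2047/16, -65541/128, -524281/256, …
ICs: h(0) = -1, h′(0) = -15/2.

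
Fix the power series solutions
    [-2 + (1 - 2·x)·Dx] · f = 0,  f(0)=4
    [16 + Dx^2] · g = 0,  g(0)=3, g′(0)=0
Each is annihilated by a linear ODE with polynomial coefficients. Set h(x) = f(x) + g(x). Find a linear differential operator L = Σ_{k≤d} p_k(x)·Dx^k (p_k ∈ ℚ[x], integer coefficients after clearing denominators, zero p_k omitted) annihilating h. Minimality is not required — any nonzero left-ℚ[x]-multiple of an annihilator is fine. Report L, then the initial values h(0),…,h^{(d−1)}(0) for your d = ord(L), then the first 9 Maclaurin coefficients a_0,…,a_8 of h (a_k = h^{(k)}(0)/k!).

L = (160 - 256·x + 256·x^2) + (-48 + 224·x - 384·x^2 + 256·x^3)·Dx + (10 - 16·x + 16·x^2)·Dx^2 + (-3 + 14·x - 24·x^2 + 16·x^3)·Dx^3  (order 3).
h: a_k = 7, 8, -8, 32, 96, 128, 3584/15, 512, 108032/105, …
ICs: h(0) = 7, h′(0) = 8, h′′(0) = -16.

f: a_k = 4, 8, 16, 32, 64, 128, 256, 512, 1024, …
g: a_k = 3, 0, -24, 0, 32, 0, -256/15, 0, 512/105, …
Sum ⇒ L₀ = lclm(L_f,L_g) in ℚ(x)⟨Dx⟩.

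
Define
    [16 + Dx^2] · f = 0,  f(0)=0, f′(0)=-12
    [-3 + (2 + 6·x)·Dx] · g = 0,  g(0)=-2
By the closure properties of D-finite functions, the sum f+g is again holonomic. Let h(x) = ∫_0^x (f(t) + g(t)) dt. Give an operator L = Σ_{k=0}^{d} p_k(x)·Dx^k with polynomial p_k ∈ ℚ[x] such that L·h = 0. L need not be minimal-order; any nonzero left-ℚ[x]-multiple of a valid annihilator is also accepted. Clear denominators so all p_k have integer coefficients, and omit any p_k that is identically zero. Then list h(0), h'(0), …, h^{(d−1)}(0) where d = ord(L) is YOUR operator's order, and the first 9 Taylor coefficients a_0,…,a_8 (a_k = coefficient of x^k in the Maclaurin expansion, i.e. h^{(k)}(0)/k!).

L = (-4368 - 18432·x - 27648·x^2)·Dx + (1760 + 17568·x + 55296·x^2 + 55296·x^3)·Dx^2 + (-273 - 1152·x - 1728·x^2)·Dx^3 + (110 + 1098·x + 3456·x^2 + 3456·x^3)·Dx^4  (order 4).
h: a_k = 0, -2, -15/2, 3/4, 229/32, 81/64, -24889/3840, 2187/512, -6529379/860160, …
ICs: h(0) = 0, h′(0) = -2, h′′(0) = -15, h′′′(0) = 9/2.

f: a_k = 0, -12, 0, 32, 0, -128/5, 0, 1024/105, 0, …
g: a_k = -2, -3, 9/4, -27/8, 405/64, -1701/128, 15309/512, -72171/1024, 2814669/16384, …
f+g: L₀ = lclm(L_f,L_g), ord ≤ 2+1.
∫: right-multiply L₀ by Dx.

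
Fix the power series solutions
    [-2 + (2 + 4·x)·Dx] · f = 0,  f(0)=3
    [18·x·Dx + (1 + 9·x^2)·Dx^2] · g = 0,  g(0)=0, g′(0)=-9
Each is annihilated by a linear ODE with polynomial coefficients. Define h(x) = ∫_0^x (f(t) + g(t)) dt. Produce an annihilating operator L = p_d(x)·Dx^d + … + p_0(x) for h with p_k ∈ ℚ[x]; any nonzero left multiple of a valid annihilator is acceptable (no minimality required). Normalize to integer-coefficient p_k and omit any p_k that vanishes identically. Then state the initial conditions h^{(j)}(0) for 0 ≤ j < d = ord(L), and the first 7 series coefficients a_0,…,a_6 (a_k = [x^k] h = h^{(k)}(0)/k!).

L = (-18 - 90·x + 486·x^2 + 486·x^3)·Dx^2 + (-21 - 72·x + 360·x^2 + 1944·x^3 + 1701·x^4)·Dx^3 + (-1 + 16·x + 54·x^2 + 198·x^3 + 567·x^4 + 486·x^5)·Dx^4  (order 4).
h: a_k = 0, 3, -3, -1/2, 57/8, -3/8, -1909/80, …
ICs: h(0) = 0, h′(0) = 3, h′′(0) = -6, h′′′(0) = -3.

f: a_k = 3, 3, -3/2, 3/2, -15/8, 21/8, -63/16, …
g: a_k = 0, -9, 0, 27, 0, -729/5, 0, …
L₀ := lclm(L_f,L_g); ord L₀ ≤ 1+2.
h=∫h₀ ⇒ L = L₀·Dx.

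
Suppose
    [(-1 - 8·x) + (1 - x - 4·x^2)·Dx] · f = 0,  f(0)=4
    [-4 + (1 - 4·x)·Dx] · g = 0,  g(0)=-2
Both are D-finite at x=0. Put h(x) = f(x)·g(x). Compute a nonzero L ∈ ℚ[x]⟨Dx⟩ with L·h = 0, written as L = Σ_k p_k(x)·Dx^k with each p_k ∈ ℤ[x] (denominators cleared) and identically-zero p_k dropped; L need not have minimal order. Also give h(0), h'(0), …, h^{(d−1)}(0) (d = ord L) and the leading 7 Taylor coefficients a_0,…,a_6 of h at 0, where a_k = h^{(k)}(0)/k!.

f: a_k = 4, 4, 20, 36, 116, 260, 724, …
g: a_k = -2, -8, -32, -128, -512, -2048, -8192, …
Product ⇒ symmetric product L₀, ord ≤ 1.
L = (-5 + 48·x^2) + (1 - 5·x + 16·x^3)·Dx  (order 1).
h: a_k = -8, -40, -200, -872, -3720, -15400, -63048, …
ICs: h(0) = -8.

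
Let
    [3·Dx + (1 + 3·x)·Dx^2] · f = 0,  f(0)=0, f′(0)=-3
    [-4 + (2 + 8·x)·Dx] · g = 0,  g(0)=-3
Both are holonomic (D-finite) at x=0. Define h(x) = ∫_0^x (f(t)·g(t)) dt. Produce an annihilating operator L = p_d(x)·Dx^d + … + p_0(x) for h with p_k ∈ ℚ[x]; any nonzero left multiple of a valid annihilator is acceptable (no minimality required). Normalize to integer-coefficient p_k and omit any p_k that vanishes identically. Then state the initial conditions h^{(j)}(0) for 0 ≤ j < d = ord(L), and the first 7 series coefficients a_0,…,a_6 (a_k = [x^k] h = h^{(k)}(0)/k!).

L = (6 + 12·x)·Dx + (-1 - 4·x)·Dx^2 + (1 + 11·x + 40·x^2 + 48·x^3)·Dx^3  (order 3).
h: a_k = 0, 0, 9/2, 3/2, -9/2, 45/4, -579/20, …
ICs: h(0) = 0, h′(0) = 0, h′′(0) = 9.

f: a_k = 0, -3, 9/2, -9, 81/4, -243/5, 243/2, …
g: a_k = -3, -6, 6, -12, 30, -84, 252, …
f·g: L₀ = L_f ⊗_s L_g, ord ≤ 2·1.
h=∫h₀ ⇒ L = L₀·Dx.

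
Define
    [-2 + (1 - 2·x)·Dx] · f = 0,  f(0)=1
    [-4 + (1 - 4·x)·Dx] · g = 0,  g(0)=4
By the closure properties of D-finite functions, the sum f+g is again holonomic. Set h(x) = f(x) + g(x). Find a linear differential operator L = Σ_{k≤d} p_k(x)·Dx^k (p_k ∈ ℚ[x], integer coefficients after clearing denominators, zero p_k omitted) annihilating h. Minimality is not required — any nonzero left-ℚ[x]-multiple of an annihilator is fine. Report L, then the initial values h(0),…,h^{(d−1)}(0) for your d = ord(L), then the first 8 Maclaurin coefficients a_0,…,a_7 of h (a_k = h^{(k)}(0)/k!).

f: a_k = 1, 2, 4, 8, 16, 32, 64, 128, …
g: a_k = 4, 16, 64, 256, 1024, 4096, 16384, 65536, …
L₀ := lclm(L_f,L_g); ord L₀ ≤ 1+1.
L = -16 + (12 - 32·x)·Dx + (-1 + 6·x - 8·x^2)·Dx^2  (order 2).
h: a_k = 5, 18, 68, 264, 1040, 4128, 16448, 65664, …
ICs: h(0) = 5, h′(0) = 18.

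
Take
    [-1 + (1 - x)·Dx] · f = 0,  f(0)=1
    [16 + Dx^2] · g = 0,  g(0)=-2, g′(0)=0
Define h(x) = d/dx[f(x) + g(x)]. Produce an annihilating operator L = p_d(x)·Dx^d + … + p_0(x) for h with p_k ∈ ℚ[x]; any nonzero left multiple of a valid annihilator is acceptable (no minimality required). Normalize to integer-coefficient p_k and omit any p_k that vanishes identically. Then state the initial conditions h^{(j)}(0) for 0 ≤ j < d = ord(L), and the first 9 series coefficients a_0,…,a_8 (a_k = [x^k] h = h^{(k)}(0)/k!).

L = (448 - 512·x + 256·x^2) + (-176 + 432·x - 384·x^2 + 128·x^3)·Dx + (28 - 32·x + 16·x^2)·Dx^2 + (-11 + 27·x - 24·x^2 + 8·x^3)·Dx^3  (order 3).
h: a_k = 1, 34, 3, -244/3, 5, 1114/15, 7, -5672/315, 9, …
ICs: h(0) = 1, h′(0) = 34, h′′(0) = 6.

f: a_k = 1, 1, 1, 1, 1, 1, 1, 1, 1, …
g: a_k = -2, 0, 16, 0, -64/3, 0, 512/45, 0, -1024/315, …
f+g: L₀ = lclm(L_f,L_g), ord ≤ 1+2.
Differentiate: ansatz ord ≤ ord L₀ ⇒ L.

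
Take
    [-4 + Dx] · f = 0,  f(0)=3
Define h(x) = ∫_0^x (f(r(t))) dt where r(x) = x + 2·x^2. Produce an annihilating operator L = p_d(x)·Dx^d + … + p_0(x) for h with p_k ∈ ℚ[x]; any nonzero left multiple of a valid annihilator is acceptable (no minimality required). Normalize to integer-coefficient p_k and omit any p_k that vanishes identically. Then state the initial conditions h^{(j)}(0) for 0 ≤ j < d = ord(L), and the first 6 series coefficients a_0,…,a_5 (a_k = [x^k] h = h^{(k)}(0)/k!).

L = (-4 - 16·x)·Dx + Dx^2  (order 2).
h: a_k = 0, 3, 6, 16, 32, 64, …
ICs: h(0) = 0, h′(0) = 3.

f: a_k = 3, 12, 24, 32, 32, 128/5, …
L₀ from L_f via x↦r, Dx↦r'^{-1}Dx.
Integrate: L := L₀·Dx.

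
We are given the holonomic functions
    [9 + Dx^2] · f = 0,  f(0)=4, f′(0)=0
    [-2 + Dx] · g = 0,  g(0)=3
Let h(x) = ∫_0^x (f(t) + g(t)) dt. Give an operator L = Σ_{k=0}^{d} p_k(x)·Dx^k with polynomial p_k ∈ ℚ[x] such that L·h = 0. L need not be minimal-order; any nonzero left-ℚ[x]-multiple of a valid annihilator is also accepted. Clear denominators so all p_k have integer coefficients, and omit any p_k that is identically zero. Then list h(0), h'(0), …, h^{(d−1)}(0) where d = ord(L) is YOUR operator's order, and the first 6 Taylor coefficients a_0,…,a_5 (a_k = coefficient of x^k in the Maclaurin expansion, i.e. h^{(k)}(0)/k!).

L = -18·Dx + 9·Dx^2 - 2·Dx^3 + Dx^4  (order 4).
h: a_k = 0, 7, 3, -4, 1, 31/10, …
ICs: h(0) = 0, h′(0) = 7, h′′(0) = 6, h′′′(0) = -24.

f: a_k = 4, 0, -18, 0, 27/2, 0, …
g: a_k = 3, 6, 6, 4, 2, 4/5, …
Sum ⇒ L₀ = lclm(L_f,L_g) in ℚ(x)⟨Dx⟩.
h=∫h₀ ⇒ L = L₀·Dx.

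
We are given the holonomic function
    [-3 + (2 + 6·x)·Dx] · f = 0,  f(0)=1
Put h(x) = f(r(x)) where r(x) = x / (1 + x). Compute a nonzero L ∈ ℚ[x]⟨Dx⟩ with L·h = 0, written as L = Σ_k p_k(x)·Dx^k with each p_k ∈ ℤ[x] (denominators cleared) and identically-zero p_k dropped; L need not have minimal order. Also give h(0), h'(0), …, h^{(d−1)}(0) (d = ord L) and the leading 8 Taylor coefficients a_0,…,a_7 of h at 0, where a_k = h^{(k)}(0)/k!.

L = -3 + (2 + 10·x + 8·x^2)·Dx  (order 1).
h: a_k = 1, 3/2, -21/8, 87/16, -1677/128, 9069/256, -106305/1024, 658335/2048, …
ICs: h(0) = 1.

f: a_k = 1, 3/2, -9/8, 27/16, -405/128, 1701/256, -15309/1024, 72171/2048, …
Substitute x→r, Dx→(1/r')Dx; clear ⇒ L₀.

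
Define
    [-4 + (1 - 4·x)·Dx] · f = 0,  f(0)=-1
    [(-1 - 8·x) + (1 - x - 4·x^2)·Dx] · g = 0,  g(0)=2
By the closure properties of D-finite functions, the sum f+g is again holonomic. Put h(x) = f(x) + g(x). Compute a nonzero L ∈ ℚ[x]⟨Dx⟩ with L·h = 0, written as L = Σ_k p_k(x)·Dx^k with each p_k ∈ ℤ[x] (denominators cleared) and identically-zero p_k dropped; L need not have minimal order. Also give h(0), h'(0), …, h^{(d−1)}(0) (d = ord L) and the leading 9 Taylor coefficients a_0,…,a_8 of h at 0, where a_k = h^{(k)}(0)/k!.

L = (8 - 288·x + 384·x^2 - 512·x^3) + (22 - 8·x - 288·x^2 + 640·x^3 - 1024·x^4)·Dx + (-3 + 23·x - 56·x^2 + 32·x^3 + 128·x^4 - 256·x^5)·Dx^2  (order 2).
h: a_k = 1, -2, -6, -46, -198, -894, -3734, -15502, -63206, …
ICs: h(0) = 1, h′(0) = -2.

f: a_k = -1, -4, -16, -64, -256, -1024, -4096, -16384, -65536, …
g: a_k = 2, 2, 10, 18, 58, 130, 362, 882, 2330, …
Sum ⇒ L₀ = lclm(L_f,L_g) in ℚ(x)⟨Dx⟩.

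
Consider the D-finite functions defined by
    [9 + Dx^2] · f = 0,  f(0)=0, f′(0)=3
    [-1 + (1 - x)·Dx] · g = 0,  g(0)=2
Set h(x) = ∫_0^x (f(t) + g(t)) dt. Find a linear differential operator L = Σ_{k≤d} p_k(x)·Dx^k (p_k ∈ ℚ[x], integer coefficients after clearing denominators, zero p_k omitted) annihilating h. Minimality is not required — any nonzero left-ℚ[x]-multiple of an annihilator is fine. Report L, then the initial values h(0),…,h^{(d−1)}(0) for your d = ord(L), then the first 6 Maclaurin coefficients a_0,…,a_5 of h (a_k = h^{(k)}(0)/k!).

f: a_k = 0, 3, 0, -9/2, 0, 81/40, …
g: a_k = 2, 2, 2, 2, 2, 2, …
L₀ := lclm(L_f,L_g); ord L₀ ≤ 2+1.
h=∫₀ˣh₀: take L = L₀·Dx.
L = (-135 + 162·x - 81·x^2)·Dx + (99 - 261·x + 243·x^2 - 81·x^3)·Dx^2 + (-15 + 18·x - 9·x^2)·Dx^3 + (11 - 29·x + 27·x^2 - 9·x^3)·Dx^4  (order 4).
h: a_k = 0, 2, 5/2, 2/3, -5/8, 2/5, …
ICs: h(0) = 0, h′(0) = 2, h′′(0) = 5, h′′′(0) = 4.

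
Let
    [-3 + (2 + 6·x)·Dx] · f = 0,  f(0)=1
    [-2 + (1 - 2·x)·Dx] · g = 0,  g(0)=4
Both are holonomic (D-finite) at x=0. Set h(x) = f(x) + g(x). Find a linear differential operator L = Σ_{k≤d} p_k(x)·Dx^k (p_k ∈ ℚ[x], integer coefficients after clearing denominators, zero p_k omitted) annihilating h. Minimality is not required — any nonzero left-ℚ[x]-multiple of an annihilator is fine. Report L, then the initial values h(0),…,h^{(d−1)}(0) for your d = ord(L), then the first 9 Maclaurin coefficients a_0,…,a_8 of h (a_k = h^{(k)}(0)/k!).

f: a_k = 1, 3/2, -9/8, 27/16, -405/128, 1701/256, -15309/1024, 72171/2048, -2814669/32768, …
g: a_k = 4, 8, 16, 32, 64, 128, 256, 512, 1024, …
Weyl lclm of L_f,L_g ⇒ L₀ (ord ≤ 2).
L = (66 + 108·x) + (-41 - 156·x - 324·x^2)·Dx + (2 + 38·x + 24·x^2 - 216·x^3)·Dx^2  (order 2).
h: a_k = 5, 19/2, 119/8, 539/16, 7787/128, 34469/256, 246835/1024, 1120747/2048, 30739763/32768, …
ICs: h(0) = 5, h′(0) = 19/2.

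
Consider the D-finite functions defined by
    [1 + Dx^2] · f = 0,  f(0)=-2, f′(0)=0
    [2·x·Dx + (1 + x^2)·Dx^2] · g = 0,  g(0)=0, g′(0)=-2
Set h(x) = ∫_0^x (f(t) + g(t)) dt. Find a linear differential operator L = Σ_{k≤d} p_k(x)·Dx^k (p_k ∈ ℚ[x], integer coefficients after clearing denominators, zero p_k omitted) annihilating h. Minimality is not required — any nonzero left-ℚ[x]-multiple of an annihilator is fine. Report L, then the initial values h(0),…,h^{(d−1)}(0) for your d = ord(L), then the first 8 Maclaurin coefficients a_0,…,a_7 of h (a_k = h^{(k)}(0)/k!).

f: a_k = -2, 0, 1, 0, -1/12, 0, 1/360, 0, …
g: a_k = 0, -2, 0, 2/3, 0, -2/5, 0, 2/7, …
Weyl lclm of L_f,L_g ⇒ L₀ (ord ≤ 4).
∫: right-multiply L₀ by Dx.
L = (-22·x + 28·x^3 + 2·x^5)·Dx^2 + (-1 + 7·x^2 + 9·x^4 + x^6)·Dx^3 + (-22·x + 28·x^3 + 2·x^5)·Dx^4 + (-1 + 7·x^2 + 9·x^4 + x^6)·Dx^5  (order 5).
h: a_k = 0, -2, -1, 1/3, 1/6, -1/60, -1/15, 1/2520, …
ICs: h(0) = 0, h′(0) = -2, h′′(0) = -2, h′′′(0) = 2, h′′′′(0) = 4.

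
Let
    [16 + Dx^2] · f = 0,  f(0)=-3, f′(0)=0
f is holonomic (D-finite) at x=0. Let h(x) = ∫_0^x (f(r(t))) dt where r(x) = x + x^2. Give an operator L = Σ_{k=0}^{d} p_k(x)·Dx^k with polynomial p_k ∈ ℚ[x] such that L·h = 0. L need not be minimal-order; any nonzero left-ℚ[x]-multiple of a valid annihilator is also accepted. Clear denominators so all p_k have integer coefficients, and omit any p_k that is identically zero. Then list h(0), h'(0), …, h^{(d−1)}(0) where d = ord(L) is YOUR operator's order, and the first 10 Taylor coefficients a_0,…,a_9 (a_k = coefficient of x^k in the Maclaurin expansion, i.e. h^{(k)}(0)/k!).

L = (16 + 96·x + 192·x^2 + 128·x^3)·Dx - 2·Dx^2 + (1 + 2·x)·Dx^3  (order 3).
h: a_k = 0, -3, 0, 8, 12, -8/5, -64/3, -2624/105, -16/5, 23008/945, …
ICs: h(0) = 0, h′(0) = -3, h′′(0) = 0.

f: a_k = -3, 0, 24, 0, -32, 0, 256/15, 0, -512/105, 0, …
L₀ from L_f via x↦r, Dx↦r'^{-1}Dx.
h=∫h₀ ⇒ L = L₀·Dx.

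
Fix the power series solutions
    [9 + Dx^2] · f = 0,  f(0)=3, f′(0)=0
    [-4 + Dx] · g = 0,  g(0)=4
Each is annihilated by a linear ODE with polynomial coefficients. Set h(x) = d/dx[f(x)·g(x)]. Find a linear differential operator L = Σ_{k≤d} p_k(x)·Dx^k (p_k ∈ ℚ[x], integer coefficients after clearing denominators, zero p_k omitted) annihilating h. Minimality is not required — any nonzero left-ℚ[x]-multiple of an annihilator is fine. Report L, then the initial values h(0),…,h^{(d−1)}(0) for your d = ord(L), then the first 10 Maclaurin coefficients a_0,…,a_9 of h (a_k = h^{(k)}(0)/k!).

L = 25 - 8·Dx + Dx^2  (order 2).
h: a_k = 48, 84, -264, -1054, -1558, -11753/10, -4031/15, 164833/420, 430441/840, 1379041/4320, …
ICs: h(0) = 48, h′(0) = 84.

f: a_k = 3, 0, -27/2, 0, 81/8, 0, -243/80, 0, 2187/4480, 0, …
g: a_k = 4, 16, 32, 128/3, 128/3, 512/15, 1024/45, 4096/315, 2048/315, 8192/2835, …
L₀ := L_f ⊗_s L_g (sym. prod.), ord ≤ 2.
Derive L from L₀ (diff closure).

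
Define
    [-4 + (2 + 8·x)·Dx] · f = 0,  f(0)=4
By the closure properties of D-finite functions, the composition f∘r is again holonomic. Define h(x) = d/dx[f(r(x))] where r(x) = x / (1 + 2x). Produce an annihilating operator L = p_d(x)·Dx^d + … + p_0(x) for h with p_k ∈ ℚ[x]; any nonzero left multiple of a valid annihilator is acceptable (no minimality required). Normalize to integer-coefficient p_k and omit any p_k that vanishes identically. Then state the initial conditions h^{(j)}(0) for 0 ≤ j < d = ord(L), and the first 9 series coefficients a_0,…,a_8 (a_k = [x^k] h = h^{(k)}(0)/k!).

f: a_k = 4, 8, -8, 16, -40, 112, -336, 1056, -3432, …
Change of var in L_f (x↦r) gives L₀.
Differentiate: ansatz ord ≤ ord L₀ ⇒ L.
L = (-6 - 24·x) + (-1 - 8·x - 12·x^2)·Dx  (order 1).
h: a_k = 8, -48, 240, -1184, 6000, -31392, 168672, -924480, 5140656, …
ICs: h(0) = 8.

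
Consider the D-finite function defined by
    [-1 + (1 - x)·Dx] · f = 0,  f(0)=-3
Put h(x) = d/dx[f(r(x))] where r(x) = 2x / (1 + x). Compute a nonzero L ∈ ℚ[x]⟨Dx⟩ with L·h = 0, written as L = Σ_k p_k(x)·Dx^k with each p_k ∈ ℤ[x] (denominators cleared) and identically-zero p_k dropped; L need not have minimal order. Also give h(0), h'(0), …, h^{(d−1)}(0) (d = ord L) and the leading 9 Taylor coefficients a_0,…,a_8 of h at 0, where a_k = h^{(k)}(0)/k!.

f: a_k = -3, -3, -3, -3, -3, -3, -3, -3, -3, …
Change of var in L_f (x↦r) gives L₀.
h₀' ⇒ L via d/dx closure of L₀.
L = 2 + (-1 + x)·Dx  (order 1).
h: a_k = -6, -12, -18, -24, -30, -36, -42, -48, -54, …
ICs: h(0) = -6.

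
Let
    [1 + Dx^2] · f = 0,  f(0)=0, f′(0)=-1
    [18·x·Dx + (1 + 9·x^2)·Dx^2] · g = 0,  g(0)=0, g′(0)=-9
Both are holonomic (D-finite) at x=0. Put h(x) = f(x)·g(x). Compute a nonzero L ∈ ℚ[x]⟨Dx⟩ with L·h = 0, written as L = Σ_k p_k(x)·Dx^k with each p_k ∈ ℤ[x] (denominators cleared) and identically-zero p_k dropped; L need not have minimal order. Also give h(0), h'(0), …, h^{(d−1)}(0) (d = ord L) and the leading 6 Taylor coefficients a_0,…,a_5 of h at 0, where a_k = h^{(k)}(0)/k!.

L = (370 + 9594·x^2 + 4131·x^4 + 2916·x^6 + 6561·x^8) + (684·x + 6804·x^3 + 8748·x^5 + 26244·x^7)·Dx + (380 + 9792·x^2 + 5346·x^4 + 5832·x^6 + 13122·x^8)·Dx^2 + (684·x + 6804·x^3 + 8748·x^5 + 26244·x^7)·Dx^3 + (10 + 198·x^2 + 1215·x^4 + 2916·x^6 + 6561·x^8)·Dx^4  (order 4).
h: a_k = 0, 0, 9, 0, -57/2, 0, …
ICs: h(0) = 0, h′(0) = 0, h′′(0) = 18, h′′′(0) = 0.

f: a_k = 0, -1, 0, 1/6, 0, -1/120, …
g: a_k = 0, -9, 0, 27, 0, -729/5, …
h₀=f·g: eliminate ⇒ L₀, order ≤ 2·2.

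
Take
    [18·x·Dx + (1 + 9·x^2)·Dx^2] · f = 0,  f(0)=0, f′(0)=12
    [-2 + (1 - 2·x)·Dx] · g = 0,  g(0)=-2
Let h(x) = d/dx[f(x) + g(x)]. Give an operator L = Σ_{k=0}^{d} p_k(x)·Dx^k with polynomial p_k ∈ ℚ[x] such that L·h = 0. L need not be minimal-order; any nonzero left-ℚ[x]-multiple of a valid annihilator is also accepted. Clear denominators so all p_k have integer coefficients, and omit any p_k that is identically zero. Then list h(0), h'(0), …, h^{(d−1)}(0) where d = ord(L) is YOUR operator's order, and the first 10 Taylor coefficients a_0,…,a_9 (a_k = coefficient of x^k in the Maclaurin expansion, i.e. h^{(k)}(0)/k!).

f: a_k = 0, 12, 0, -36, 0, 972/5, 0, -8748/7, 0, 8748, …
g: a_k = -2, -4, -8, -16, -32, -64, -128, -256, -512, -1024, …
h₀=f+g: left-lcm gives L₀, ord ≤ 3.
h=h₀': d/dx-closure on L₀ ⇒ L.
L = (36 - 288·x - 972·x^2) + (-21 + 36·x - 9·x^2 - 972·x^3)·Dx + (2 + 5·x + 45·x^3 - 162·x^4)·Dx^2  (order 2).
h: a_k = 8, -16, -156, -128, 652, -768, -10540, -4096, 69516, -20480, …
ICs: h(0) = 8, h′(0) = -16.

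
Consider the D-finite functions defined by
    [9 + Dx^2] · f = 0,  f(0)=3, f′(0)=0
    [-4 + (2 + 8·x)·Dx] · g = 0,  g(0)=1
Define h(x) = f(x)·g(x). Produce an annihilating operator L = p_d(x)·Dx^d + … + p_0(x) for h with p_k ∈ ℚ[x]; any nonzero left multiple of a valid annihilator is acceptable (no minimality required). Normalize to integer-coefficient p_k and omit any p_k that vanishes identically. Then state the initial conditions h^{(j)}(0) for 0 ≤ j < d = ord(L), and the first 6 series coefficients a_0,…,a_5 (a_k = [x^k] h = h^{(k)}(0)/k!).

f: a_k = 3, 0, -27/2, 0, 81/8, 0, …
g: a_k = 1, 2, -2, 4, -10, 28, …
f·g: L₀ = L_f ⊗_s L_g, ord ≤ 2·1.
L = (21 + 72·x + 144·x^2) + (-4 - 16·x)·Dx + (1 + 8·x + 16·x^2)·Dx^2  (order 2).
h: a_k = 3, 6, -39/2, -15, 57/8, 201/4, …
ICs: h(0) = 3, h′(0) = 6.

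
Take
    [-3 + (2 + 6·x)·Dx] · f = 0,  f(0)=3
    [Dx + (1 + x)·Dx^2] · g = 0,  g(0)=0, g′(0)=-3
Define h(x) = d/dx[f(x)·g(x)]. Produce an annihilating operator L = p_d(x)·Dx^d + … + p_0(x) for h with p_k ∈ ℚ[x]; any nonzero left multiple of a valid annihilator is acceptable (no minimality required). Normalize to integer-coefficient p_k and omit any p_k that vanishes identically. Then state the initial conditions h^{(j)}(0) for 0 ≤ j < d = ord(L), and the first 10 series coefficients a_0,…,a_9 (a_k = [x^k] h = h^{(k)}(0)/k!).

f: a_k = 3, 9/2, -27/8, 81/16, -1215/128, 5103/256, -45927/1024, 216513/2048, -8444007/32768, 42220035/65536, …
g: a_k = 0, -3, 3/2, -1, 3/4, -3/5, 1/2, -3/7, 3/8, -1/3, …
f·g: L₀ = L_f ⊗_s L_g, ord ≤ 1·2.
h₀' ⇒ L via d/dx closure of L₀.
L = (3 + 126·x + 27·x^2) + (128 + 648·x + 864·x^2 + 216·x^3)·Dx + (28 + 208·x + 504·x^2 + 432·x^3 + 108·x^4)·Dx^2  (order 2).
h: a_k = -9, -18, 333/8, -90, 26253/128, -159039/320, 6477381/5120, -7472907/2240, 2068124787/229376, -2843476197/114688, …
ICs: h(0) = -9, h′(0) = -18.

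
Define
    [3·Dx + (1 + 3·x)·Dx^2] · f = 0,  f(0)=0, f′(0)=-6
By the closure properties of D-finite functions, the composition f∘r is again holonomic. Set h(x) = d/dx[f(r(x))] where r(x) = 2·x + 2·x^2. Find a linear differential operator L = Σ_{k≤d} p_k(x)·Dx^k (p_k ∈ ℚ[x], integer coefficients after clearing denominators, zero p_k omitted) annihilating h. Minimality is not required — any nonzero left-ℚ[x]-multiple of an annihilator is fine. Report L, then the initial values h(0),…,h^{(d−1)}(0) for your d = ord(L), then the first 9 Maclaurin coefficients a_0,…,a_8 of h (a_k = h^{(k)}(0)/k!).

L = (4 + 12·x + 12·x^2) + (1 + 8·x + 18·x^2 + 12·x^3)·Dx  (order 1).
h: a_k = -12, 48, -216, 1008, -4752, 22464, -106272, 502848, -2379456, …
ICs: h(0) = -12.

f: a_k = 0, -6, 9, -18, 81/2, -486/5, 243, -4374/7, 6561/4, …
f∘r: x↦r, Dx↦Dx/r' in L_f ⇒ L₀.
Derive L from L₀ (diff closure).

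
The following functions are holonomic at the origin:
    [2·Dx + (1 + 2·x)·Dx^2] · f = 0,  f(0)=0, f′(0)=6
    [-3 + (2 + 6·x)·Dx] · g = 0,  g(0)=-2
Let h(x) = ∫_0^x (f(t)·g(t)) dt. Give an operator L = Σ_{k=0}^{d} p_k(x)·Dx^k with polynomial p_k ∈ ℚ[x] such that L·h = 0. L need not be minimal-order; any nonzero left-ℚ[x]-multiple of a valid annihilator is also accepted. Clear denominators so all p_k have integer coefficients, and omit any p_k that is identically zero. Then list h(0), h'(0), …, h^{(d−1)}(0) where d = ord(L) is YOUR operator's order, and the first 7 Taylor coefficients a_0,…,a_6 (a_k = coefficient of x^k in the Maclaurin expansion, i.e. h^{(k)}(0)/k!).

L = (15 + 18·x)·Dx + (-4 - 12·x)·Dx^2 + (4 + 32·x + 84·x^2 + 72·x^3)·Dx^3  (order 3).
h: a_k = 0, 0, -6, -2, 31/8, -27/4, 3937/320, …
ICs: h(0) = 0, h′(0) = 0, h′′(0) = -12.

f: a_k = 0, 6, -6, 8, -12, 96/5, -32, …
g: a_k = -2, -3, 9/4, -27/8, 405/64, -1701/128, 15309/512, …
Sym-product of L_f,L_g gives L₀ (≤ ord 2).
h=∫₀ˣh₀: take L = L₀·Dx.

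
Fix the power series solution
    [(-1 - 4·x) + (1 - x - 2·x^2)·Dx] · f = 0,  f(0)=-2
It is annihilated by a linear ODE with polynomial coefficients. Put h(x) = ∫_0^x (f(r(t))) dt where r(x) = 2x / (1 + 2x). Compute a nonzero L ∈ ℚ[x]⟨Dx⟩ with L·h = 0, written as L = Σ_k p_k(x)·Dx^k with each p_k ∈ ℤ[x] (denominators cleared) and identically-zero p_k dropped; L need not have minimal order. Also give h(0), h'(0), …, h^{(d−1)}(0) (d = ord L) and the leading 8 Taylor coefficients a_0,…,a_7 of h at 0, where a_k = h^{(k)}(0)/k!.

f: a_k = -2, -2, -6, -10, -22, -42, -86, -170, …
L₀ from L_f via x↦r, Dx↦r'^{-1}Dx.
h=∫₀ˣh₀: take L = L₀·Dx.
L = (2 + 20·x)·Dx + (-1 - 4·x + 4·x^2 + 16·x^3)·Dx^2  (order 2).
h: a_k = 0, -2, -2, -16/3, 0, -128/5, 128/3, -1536/7, …
ICs: h(0) = 0, h′(0) = -2.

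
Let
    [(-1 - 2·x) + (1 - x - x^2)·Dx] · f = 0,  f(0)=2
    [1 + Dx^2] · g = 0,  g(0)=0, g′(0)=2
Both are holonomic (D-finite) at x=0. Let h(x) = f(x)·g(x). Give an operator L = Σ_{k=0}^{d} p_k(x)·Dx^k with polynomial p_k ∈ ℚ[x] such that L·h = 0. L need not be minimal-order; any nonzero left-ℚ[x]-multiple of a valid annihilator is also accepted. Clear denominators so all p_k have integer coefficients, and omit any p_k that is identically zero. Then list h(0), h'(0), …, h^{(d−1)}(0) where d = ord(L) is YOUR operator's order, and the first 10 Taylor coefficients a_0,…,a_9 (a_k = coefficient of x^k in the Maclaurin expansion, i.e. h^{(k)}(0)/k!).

L = (1 + x + x^2) + (2 + 4·x)·Dx + (-1 + x + x^2)·Dx^2  (order 2).
h: a_k = 0, 4, 4, 22/3, 34/3, 187/10, 901/30, 61403/1260, 19849/252, 11566657/90720, …
ICs: h(0) = 0, h′(0) = 4.

f: a_k = 2, 2, 4, 6, 10, 16, 26, 42, 68, 110, …
g: a_k = 0, 2, 0, -1/3, 0, 1/60, 0, -1/2520, 0, 1/181440, …
f·g: L₀ = L_f ⊗_s L_g, ord ≤ 1·2.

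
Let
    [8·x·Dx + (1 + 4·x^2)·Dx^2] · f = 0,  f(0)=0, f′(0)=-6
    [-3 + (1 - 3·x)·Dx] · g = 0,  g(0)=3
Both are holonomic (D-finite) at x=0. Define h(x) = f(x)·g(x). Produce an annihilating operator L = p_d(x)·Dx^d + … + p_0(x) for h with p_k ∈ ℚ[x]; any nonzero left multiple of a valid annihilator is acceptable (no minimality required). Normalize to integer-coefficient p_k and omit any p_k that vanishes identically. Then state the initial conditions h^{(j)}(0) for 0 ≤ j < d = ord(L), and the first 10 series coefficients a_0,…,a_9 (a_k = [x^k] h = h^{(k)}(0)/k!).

f: a_k = 0, -6, 0, 8, 0, -96/5, 0, 384/7, 0, -512/3, …
g: a_k = 3, 9, 27, 81, 243, 729, 2187, 6561, 19683, 59049, …
Sym-product of L_f,L_g gives L₀ (≤ ord 2).
L = 24·x + (6 - 8·x + 48·x^2)·Dx + (-1 + 3·x - 4·x^2 + 12·x^3)·Dx^2  (order 2).
h: a_k = 0, -18, -54, -138, -414, -6498/5, -19494/5, -403614/35, -1210842/35, -3650446/35, …
ICs: h(0) = 0, h′(0) = -18.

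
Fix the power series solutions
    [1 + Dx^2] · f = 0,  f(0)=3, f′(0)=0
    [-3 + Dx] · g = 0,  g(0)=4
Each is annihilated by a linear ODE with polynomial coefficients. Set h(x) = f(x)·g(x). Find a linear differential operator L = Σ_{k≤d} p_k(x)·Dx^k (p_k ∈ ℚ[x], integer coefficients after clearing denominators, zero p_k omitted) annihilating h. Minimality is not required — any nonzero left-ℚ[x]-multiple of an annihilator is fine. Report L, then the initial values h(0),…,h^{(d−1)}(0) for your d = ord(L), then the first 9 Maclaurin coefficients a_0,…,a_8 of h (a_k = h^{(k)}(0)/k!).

L = 10 - 6·Dx + Dx^2  (order 2).
h: a_k = 12, 36, 48, 36, 14, -6/5, -88/15, -166/35, -527/210, …
ICs: h(0) = 12, h′(0) = 36.

f: a_k = 3, 0, -3/2, 0, 1/8, 0, -1/240, 0, 1/13440, …
g: a_k = 4, 12, 18, 18, 27/2, 81/10, 81/20, 243/140, 729/1120, …
L₀ := L_f ⊗_s L_g (sym. prod.), ord ≤ 2.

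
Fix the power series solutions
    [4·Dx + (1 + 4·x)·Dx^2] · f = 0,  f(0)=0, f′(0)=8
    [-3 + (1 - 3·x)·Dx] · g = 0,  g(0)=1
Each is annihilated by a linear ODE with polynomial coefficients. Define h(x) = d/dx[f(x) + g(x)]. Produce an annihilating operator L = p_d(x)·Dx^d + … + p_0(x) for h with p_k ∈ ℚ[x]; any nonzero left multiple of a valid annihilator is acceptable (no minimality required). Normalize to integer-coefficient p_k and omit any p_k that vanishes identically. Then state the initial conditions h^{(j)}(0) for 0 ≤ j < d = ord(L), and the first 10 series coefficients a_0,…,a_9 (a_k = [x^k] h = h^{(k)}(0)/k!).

L = (-204 - 144·x) + (-11 - 312·x - 288·x^2)·Dx + (5 + 11·x - 54·x^2 - 72·x^3)·Dx^2  (order 2).
h: a_k = 11, -14, 209, -188, 3263, -3818, 48077, -78584, 701435, -1506662, …
ICs: h(0) = 11, h′(0) = -14.

f: a_k = 0, 8, -16, 128/3, -128, 2048/5, -4096/3, 32768/7, -16384, 524288/9, …
g: a_k = 1, 3, 9, 27, 81, 243, 729, 2187, 6561, 19683, …
f+g: L₀ = lclm(L_f,L_g), ord ≤ 2+1.
Derive L from L₀ (diff closure).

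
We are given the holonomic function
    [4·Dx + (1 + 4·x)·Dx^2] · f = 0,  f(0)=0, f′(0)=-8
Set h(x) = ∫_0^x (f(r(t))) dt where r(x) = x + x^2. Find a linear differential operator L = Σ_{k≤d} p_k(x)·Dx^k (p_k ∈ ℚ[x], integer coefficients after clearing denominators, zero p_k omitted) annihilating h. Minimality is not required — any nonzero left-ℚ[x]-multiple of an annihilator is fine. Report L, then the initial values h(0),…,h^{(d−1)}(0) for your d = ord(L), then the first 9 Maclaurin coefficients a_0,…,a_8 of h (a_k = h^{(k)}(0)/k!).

L = 2·Dx^2 + (1 + 2·x)·Dx^3  (order 3).
h: a_k = 0, 0, -4, 8/3, -8/3, 16/5, -64/15, 128/21, -64/7, …
ICs: h(0) = 0, h′(0) = 0, h′′(0) = -8.

f: a_k = 0, -8, 16, -128/3, 128, -2048/5, 4096/3, -32768/7, 16384, …
Substitute x→r, Dx→(1/r')Dx; clear ⇒ L₀.
h=∫₀ˣh₀: take L = L₀·Dx.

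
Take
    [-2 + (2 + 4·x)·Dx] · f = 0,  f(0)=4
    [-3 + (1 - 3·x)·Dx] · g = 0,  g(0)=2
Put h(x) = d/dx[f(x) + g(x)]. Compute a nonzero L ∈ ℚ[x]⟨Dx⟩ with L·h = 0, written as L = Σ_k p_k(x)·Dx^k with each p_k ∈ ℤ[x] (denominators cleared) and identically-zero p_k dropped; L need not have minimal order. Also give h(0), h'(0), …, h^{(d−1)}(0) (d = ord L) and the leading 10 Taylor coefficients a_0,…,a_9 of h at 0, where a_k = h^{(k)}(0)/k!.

L = (-72 - 54·x) + (-51 - 234·x - 189·x^2)·Dx + (7 + 2·x - 51·x^2 - 54·x^3)·Dx^2  (order 2).
h: a_k = 10, 32, 168, 638, 4895/2, 17433/2, 122703/4, 419475/4, 11343843/32, 37779205/32, …
ICs: h(0) = 10, h′(0) = 32.

f: a_k = 4, 4, -2, 2, -5/2, 7/2, -21/4, 33/4, -429/32, 715/32, …
g: a_k = 2, 6, 18, 54, 162, 486, 1458, 4374, 13122, 39366, …
h₀=f+g: left-lcm gives L₀, ord ≤ 2.
Differentiate: ansatz ord ≤ ord L₀ ⇒ L.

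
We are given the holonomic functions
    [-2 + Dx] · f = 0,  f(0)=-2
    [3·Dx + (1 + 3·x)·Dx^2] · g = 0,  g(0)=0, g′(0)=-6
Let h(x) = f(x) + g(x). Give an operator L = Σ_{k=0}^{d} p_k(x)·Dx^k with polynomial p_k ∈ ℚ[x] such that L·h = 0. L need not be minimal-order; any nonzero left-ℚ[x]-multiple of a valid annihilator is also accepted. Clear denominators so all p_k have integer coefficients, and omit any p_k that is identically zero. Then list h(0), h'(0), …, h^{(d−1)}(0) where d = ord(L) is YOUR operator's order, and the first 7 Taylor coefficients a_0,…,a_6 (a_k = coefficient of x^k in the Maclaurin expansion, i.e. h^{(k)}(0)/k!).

L = (-48 - 36·x)·Dx + (14 - 24·x - 36·x^2)·Dx^2 + (5 + 21·x + 18·x^2)·Dx^3  (order 3).
h: a_k = -2, -10, 5, -62/3, 235/6, -1466/15, 10927/45, …
ICs: h(0) = -2, h′(0) = -10, h′′(0) = 10.

f: a_k = -2, -4, -4, -8/3, -4/3, -8/15, -8/45, …
g: a_k = 0, -6, 9, -18, 81/2, -486/5, 243, …
f+g: L₀ = lclm(L_f,L_g), ord ≤ 1+2.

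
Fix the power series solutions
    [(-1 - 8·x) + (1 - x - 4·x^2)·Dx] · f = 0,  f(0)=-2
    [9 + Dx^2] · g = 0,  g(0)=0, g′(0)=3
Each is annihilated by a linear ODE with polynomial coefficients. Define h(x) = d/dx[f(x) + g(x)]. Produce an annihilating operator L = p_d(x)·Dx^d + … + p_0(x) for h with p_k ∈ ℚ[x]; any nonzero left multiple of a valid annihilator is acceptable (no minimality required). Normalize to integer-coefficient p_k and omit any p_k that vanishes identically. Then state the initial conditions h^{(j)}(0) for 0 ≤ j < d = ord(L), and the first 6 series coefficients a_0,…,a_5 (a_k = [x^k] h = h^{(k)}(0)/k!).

L = (2358 + 13068·x + 57006·x^2 + 38520·x^3 + 83520·x^4 + 31104·x^5 + 41472·x^6) + (-189 - 1413·x + 1251·x^2 + 4203·x^3 + 5580·x^4 + 11952·x^5 + 12096·x^6 + 13824·x^7)·Dx + (262 + 1452·x + 6334·x^2 + 4280·x^3 + 9280·x^4 + 3456·x^5 + 4608·x^6)·Dx^2 + (-21 - 157·x + 139·x^2 + 467·x^3 + 620·x^4 + 1328·x^5 + 1344·x^6 + 1536·x^7)·Dx^3  (order 3).
h: a_k = 1, -20, -135/2, -232, -5119/8, -2172, …
ICs: h(0) = 1, h′(0) = -20, h′′(0) = -135.

f: a_k = -2, -2, -10, -18, -58, -130, …
g: a_k = 0, 3, 0, -9/2, 0, 81/40, …
Weyl lclm of L_f,L_g ⇒ L₀ (ord ≤ 3).
h=h₀': d/dx-closure on L₀ ⇒ L.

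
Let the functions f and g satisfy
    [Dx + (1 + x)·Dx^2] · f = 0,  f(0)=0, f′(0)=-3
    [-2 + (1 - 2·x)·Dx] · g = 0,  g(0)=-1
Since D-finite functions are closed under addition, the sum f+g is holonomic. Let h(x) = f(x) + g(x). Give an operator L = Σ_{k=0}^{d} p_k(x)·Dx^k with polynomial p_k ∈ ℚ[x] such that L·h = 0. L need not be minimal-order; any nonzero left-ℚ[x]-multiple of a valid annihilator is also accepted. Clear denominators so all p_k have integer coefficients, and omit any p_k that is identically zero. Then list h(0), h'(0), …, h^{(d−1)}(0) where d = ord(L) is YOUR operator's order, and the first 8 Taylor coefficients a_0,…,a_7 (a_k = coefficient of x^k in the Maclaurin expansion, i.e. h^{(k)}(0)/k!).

f: a_k = 0, -3, 3/2, -1, 3/4, -3/5, 1/2, -3/7, …
g: a_k = -1, -2, -4, -8, -16, -32, -64, -128, …
Sum ⇒ L₀ = lclm(L_f,L_g) in ℚ(x)⟨Dx⟩.
L = (-32 - 8·x)·Dx + (-22 - 56·x - 16·x^2)·Dx^2 + (5 - 3·x - 12·x^2 - 4·x^3)·Dx^3  (order 3).
h: a_k = -1, -5, -5/2, -9, -61/4, -163/5, -127/2, -899/7, …
ICs: h(0) = -1, h′(0) = -5, h′′(0) = -5.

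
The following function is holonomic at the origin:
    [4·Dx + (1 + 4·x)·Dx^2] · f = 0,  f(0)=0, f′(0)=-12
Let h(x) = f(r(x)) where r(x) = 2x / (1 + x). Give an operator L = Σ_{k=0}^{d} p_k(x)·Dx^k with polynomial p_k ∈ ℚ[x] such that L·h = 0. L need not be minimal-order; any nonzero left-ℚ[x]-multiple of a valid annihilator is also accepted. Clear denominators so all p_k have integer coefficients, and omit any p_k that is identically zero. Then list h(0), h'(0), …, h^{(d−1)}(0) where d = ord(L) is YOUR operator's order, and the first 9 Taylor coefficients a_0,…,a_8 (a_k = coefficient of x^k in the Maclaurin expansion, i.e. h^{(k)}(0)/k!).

L = (10 + 18·x)·Dx + (1 + 10·x + 9·x^2)·Dx^2  (order 2).
h: a_k = 0, -24, 120, -728, 4920, -177144/5, 265720, -14348904/7, 16142520, …
ICs: h(0) = 0, h′(0) = -24.

f: a_k = 0, -12, 24, -64, 192, -3072/5, 2048, -49152/7, 24576, …
h₀=f(r): pull back L_f along r ⇒ L₀.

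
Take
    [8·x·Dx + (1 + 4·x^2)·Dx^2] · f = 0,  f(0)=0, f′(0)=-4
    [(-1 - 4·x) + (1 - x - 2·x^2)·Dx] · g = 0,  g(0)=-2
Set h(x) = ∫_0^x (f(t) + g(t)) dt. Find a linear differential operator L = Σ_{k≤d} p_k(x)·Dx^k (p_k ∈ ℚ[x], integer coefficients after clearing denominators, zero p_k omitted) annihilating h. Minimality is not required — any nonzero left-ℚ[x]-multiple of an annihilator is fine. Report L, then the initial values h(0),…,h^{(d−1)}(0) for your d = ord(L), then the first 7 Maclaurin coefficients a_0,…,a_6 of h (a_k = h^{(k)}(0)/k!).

f: a_k = 0, -4, 0, 16/3, 0, -64/5, 0, …
g: a_k = -2, -2, -6, -10, -22, -42, -86, …
L₀ := lclm(L_f,L_g); ord L₀ ≤ 2+1.
h=∫h₀ ⇒ L = L₀·Dx.
L = (24 - 96·x - 864·x^2 - 1536·x^3 - 3264·x^4 - 768·x^6)·Dx^2 + (-19 - 80·x - 100·x^2 - 544·x^3 - 1424·x^4 - 2368·x^5 - 192·x^6 - 768·x^7)·Dx^3 + (3 + 7·x + 32·x^2 - 28·x^3 + 24·x^4 - 240·x^5 - 256·x^6 - 64·x^7 - 128·x^8)·Dx^4  (order 4).
h: a_k = 0, -2, -3, -2, -7/6, -22/5, -137/15, …
ICs: h(0) = 0, h′(0) = -2, h′′(0) = -6, h′′′(0) = -12.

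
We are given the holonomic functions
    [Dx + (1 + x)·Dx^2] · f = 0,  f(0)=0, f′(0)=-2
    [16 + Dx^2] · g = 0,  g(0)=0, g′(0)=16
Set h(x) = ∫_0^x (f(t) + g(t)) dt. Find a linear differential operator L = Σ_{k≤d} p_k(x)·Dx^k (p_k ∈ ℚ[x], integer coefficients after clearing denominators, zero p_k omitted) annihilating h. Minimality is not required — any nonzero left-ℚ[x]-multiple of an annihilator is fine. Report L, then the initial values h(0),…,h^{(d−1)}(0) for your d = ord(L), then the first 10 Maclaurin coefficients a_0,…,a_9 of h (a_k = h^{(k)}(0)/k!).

L = (176 + 256·x + 128·x^2)·Dx^2 + (144 + 400·x + 384·x^2 + 128·x^3)·Dx^3 + (11 + 16·x + 8·x^2)·Dx^4 + (9 + 25·x + 24·x^2 + 8·x^3)·Dx^5  (order 5).
h: a_k = 0, 0, 7, 1/3, -65/6, 1/10, 253/45, 1/21, -299/180, 1/36, …
ICs: h(0) = 0, h′(0) = 0, h′′(0) = 14, h′′′(0) = 2, h′′′′(0) = -260.

f: a_k = 0, -2, 1, -2/3, 1/2, -2/5, 1/3, -2/7, 1/4, -2/9, …
g: a_k = 0, 16, 0, -128/3, 0, 512/15, 0, -4096/315, 0, 8192/2835, …
Sum ⇒ L₀ = lclm(L_f,L_g) in ℚ(x)⟨Dx⟩.
h=∫h₀ ⇒ L = L₀·Dx.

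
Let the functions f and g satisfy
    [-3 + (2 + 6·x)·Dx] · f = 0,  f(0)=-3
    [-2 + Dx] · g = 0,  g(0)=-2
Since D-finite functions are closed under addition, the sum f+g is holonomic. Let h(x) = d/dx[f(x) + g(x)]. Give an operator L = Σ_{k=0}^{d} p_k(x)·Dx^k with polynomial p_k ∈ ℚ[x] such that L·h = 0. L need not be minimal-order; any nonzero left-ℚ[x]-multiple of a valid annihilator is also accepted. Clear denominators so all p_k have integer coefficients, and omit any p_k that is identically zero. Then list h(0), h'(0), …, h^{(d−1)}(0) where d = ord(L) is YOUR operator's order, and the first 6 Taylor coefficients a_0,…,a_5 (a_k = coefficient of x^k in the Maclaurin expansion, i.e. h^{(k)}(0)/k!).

f: a_k = -3, -9/2, 27/8, -81/16, 1215/128, -5103/256, …
g: a_k = -2, -4, -4, -8/3, -4/3, -8/15, …
f+g: L₀ = lclm(L_f,L_g), ord ≤ 1+1.
h=h₀': d/dx-closure on L₀ ⇒ L.
L = (-78 - 72·x) + (11 - 96·x - 144·x^2)·Dx + (14 + 66·x + 72·x^2)·Dx^2  (order 2).
h: a_k = -17/2, -5/4, -371/16, 3133/96, -78593/768, 2058523/7680, …
ICs: h(0) = -17/2, h′(0) = -5/4.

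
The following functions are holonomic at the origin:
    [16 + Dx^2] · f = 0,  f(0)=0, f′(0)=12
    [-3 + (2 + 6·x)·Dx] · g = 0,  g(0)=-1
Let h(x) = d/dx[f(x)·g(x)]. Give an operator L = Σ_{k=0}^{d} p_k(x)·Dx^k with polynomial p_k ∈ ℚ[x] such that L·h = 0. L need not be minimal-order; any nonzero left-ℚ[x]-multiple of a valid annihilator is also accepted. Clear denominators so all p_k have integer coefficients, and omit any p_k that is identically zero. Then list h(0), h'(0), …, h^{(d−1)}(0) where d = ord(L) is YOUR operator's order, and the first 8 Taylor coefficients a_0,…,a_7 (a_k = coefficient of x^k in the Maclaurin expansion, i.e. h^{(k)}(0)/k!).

L = (9613 + 83712·x + 273024·x^2 + 442368·x^3 + 331776·x^4) + (-444 - 5940·x - 20736·x^2 - 20736·x^3)·Dx + (364 + 3720·x + 14796·x^2 + 27648·x^3 + 20736·x^4)·Dx^2  (order 2).
h: a_k = -12, -36, 273/2, 111, -3781/32, -61569/160, 3137023/3840, -855943/448, …
ICs: h(0) = -12, h′(0) = -36.

f: a_k = 0, 12, 0, -32, 0, 128/5, 0, -1024/105, …
g: a_k = -1, -3/2, 9/8, -27/16, 405/128, -1701/256, 15309/1024, -72171/2048, …
Product ⇒ symmetric product L₀, ord ≤ 2.
h₀' ⇒ L via d/dx closure of L₀.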